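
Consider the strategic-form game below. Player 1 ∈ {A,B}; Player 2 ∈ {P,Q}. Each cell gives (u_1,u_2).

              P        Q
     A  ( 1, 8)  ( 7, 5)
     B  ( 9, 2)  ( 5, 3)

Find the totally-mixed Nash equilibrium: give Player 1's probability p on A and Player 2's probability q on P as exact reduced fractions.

P1 indiff ⇒ q·1+(1-q)·7 = q·9+(1-q)·5 ⇒ q(-8) = (1-q)(-2) ⇒ q = 1/5
P2 indiff ⇒ p·8+(1-p)·2 = p·5+(1-p)·3 ⇒ p(3) = (1-p)(1) ⇒ p = 1/4

(p,q) = (1/4, 1/5)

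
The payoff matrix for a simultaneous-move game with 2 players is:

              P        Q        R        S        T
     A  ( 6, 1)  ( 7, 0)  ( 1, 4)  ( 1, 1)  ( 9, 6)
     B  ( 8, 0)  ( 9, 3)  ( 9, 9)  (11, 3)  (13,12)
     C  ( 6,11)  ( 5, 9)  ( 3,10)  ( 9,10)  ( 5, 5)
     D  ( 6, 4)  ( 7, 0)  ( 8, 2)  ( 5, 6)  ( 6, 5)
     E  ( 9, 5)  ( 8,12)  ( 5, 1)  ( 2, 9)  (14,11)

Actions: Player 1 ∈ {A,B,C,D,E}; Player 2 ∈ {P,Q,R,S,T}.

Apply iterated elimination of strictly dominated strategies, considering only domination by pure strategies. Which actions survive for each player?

IESDS → P1:{B,E} P2:{Q,T}

P1 drop A (B beats it: P:8>6 Q:9>7 R:9>1 S:11>1 T:13>9)
P1 drop C (B beats it: P:8>6 Q:9>5 R:9>3 S:11>9 T:13>5)
P1 drop D (B beats it: P:8>6 Q:9>7 R:9>8 S:11>5 T:13>6)
P2 drop P (Q beats it: B:3>0 E:12>5)
P2 drop R (T beats it: B:12>9 E:11>1)
P2 drop S (T beats it: B:12>3 E:11>9)
P1→{B,E} P2→{Q,T}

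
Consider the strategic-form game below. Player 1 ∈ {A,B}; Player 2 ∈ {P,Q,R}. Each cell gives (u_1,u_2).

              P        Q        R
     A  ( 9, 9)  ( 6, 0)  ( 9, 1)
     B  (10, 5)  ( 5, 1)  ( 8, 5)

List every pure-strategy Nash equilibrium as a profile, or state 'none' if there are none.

Nash profiles: (B,P)

(A,P): not NE [P1→B gives 10>9]
(A,Q): not NE [P2→P gives 9>0]
(A,R): not NE [P2→P gives 9>1]
(B,P): NE
(B,Q): not NE [P1→A gives 6>5; P2→R gives 5>1]
(B,R): not NE [P1→A gives 9>8]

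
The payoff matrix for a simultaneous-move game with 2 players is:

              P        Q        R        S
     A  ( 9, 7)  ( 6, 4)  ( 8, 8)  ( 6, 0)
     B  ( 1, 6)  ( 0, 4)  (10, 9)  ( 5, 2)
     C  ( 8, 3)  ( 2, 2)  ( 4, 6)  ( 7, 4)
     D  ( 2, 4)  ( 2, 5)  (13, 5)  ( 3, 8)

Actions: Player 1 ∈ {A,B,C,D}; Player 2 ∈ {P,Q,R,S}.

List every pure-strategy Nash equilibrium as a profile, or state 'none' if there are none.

Equilibria: none

(A,P): not NE [P2→R gives 8>7]
(A,Q): not NE [P2→R gives 8>4]
(A,R): not NE [P1→D gives 13>8]
(A,S): not NE [P1→C gives 7>6; P2→R gives 8>0]
(B,P): not NE [P1→A gives 9>1; P2→R gives 9>6]
(B,Q): not NE [P1→A gives 6>0; P2→R gives 9>4]
(B,R): not NE [P1→D gives 13>10]
(B,S): not NE [P1→C gives 7>5; P2→R gives 9>2]
(C,P): not NE [P1→A gives 9>8; P2→R gives 6>3]
(C,Q): not NE [P1→A gives 6>2; P2→R gives 6>2]
(C,R): not NE [P1→D gives 13>4]
(C,S): not NE [P2→R gives 6>4]
(D,P): not NE [P1→A gives 9>2; P2→S gives 8>4]
(D,Q): not NE [P1→A gives 6>2; P2→S gives 8>5]
(D,R): not NE [P2→S gives 8>5]
(D,S): not NE [P1→C gives 7>3]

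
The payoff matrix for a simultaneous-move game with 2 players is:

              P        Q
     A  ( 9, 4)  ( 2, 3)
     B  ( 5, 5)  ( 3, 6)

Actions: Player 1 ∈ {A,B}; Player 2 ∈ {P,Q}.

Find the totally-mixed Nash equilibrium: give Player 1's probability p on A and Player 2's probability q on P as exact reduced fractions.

p=1/2, q=1/5

P1 indiff ⇒ q·9+(1-q)·2 = q·5+(1-q)·3 ⇒ q(4) = (1-q)(1) ⇒ q = 1/5
P2 indiff ⇒ p·4+(1-p)·5 = p·3+(1-p)·6 ⇒ p(1) = (1-p)(1) ⇒ p = 1/2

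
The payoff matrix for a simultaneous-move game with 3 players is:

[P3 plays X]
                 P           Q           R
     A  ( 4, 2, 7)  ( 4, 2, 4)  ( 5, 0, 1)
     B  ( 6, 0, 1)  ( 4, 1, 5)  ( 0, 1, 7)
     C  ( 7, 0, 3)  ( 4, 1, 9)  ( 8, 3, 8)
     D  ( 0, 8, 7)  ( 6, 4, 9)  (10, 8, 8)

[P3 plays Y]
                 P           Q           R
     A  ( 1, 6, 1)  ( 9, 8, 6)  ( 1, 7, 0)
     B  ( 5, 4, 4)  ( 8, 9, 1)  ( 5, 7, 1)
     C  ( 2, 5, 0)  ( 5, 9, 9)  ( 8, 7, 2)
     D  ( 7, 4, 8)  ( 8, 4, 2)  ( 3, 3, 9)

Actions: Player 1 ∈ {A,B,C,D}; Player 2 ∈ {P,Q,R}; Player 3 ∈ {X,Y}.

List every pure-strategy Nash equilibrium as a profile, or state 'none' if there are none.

NE set: (A,Q,Y), (D,P,Y)

(A,P,X): not NE [P1→C gives 7>4]
(A,P,Y): not NE [P1→D gives 7>1; P2→Q gives 8>6; P3→X gives 7>1]
(A,Q,X): not NE [P1→D gives 6>4; P3→Y gives 6>4]
(A,Q,Y): NE
(A,R,X): not NE [P1→D gives 10>5; P2→Q gives 2>0]
(A,R,Y): not NE [P1→C gives 8>1; P2→Q gives 8>7; P3→X gives 1>0]
(B,P,X): not NE [P1→C gives 7>6; P2→R gives 1>0; P3→Y gives 4>1]
(B,P,Y): not NE [P1→D gives 7>5; P2→Q gives 9>4]
(B,Q,X): not NE [P1→D gives 6>4]
(B,Q,Y): not NE [P1→A gives 9>8; P3→X gives 5>1]
(B,R,X): not NE [P1→D gives 10>0]
(B,R,Y): not NE [P1→C gives 8>5; P2→Q gives 9>7; P3→X gives 7>1]
(C,P,X): not NE [P2→R gives 3>0]
(C,P,Y): not NE [P1→D gives 7>2; P2→Q gives 9>5; P3→X gives 3>0]
(C,Q,X): not NE [P1→D gives 6>4; P2→R gives 3>1]
(C,Q,Y): not NE [P1→A gives 9>5]
(C,R,X): not NE [P1→D gives 10>8]
(C,R,Y): not NE [P2→Q gives 9>7; P3→X gives 8>2]
(D,P,X): not NE [P1→C gives 7>0; P3→Y gives 8>7]
(D,P,Y): NE
(D,Q,X): not NE [P2→R gives 8>4]
(D,Q,Y): not NE [P1→A gives 9>8; P3→X gives 9>2]
(D,R,X): not NE [P3→Y gives 9>8]
(D,R,Y): not NE [P1→C gives 8>3; P2→Q gives 4>3]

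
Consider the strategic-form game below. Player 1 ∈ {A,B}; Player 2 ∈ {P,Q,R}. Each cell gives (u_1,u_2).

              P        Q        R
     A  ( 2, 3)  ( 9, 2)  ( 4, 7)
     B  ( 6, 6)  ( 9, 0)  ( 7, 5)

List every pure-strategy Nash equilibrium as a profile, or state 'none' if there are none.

NE set: (B,P)

(A,P): not NE [P1→B gives 6>2; P2→R gives 7>3]
(A,Q): not NE [P2→R gives 7>2]
(A,R): not NE [P1→B gives 7>4]
(B,P): NE
(B,Q): not NE [P2→P gives 6>0]
(B,R): not NE [P2→P gives 6>5]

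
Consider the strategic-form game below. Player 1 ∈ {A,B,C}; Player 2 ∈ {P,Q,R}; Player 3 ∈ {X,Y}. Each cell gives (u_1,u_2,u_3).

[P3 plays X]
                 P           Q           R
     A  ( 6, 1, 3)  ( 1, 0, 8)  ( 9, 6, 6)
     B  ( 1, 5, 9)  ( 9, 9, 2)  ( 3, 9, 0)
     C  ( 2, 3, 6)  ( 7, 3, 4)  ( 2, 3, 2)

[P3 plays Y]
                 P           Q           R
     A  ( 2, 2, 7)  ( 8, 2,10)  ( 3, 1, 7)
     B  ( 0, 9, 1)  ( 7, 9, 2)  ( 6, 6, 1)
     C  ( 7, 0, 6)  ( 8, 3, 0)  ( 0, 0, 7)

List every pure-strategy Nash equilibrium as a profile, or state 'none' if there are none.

NE set: (A,Q,Y), (B,Q,X)

(A,P,X): not NE [P2→R gives 6>1; P3→Y gives 7>3]
(A,P,Y): not NE [P1→C gives 7>2]
(A,Q,X): not NE [P1→B gives 9>1; P2→R gives 6>0; P3→Y gives 10>8]
(A,Q,Y): NE
(A,R,X): not NE [P3→Y gives 7>6]
(A,R,Y): not NE [P1→B gives 6>3; P2→Q gives 2>1]
(B,P,X): not NE [P1→A gives 6>1; P2→R gives 9>5]
(B,P,Y): not NE [P1→C gives 7>0; P3→X gives 9>1]
(B,Q,X): NE
(B,Q,Y): not NE [P1→C gives 8>7]
(B,R,X): not NE [P1→A gives 9>3; P3→Y gives 1>0]
(B,R,Y): not NE [P2→Q gives 9>6]
(C,P,X): not NE [P1→A gives 6>2]
(C,P,Y): not NE [P2→Q gives 3>0]
(C,Q,X): not NE [P1→B gives 9>7]
(C,Q,Y): not NE [P3→X gives 4>0]
(C,R,X): not NE [P1→A gives 9>2; P3→Y gives 7>2]
(C,R,Y): not NE [P1→B gives 6>0; P2→Q gives 3>0]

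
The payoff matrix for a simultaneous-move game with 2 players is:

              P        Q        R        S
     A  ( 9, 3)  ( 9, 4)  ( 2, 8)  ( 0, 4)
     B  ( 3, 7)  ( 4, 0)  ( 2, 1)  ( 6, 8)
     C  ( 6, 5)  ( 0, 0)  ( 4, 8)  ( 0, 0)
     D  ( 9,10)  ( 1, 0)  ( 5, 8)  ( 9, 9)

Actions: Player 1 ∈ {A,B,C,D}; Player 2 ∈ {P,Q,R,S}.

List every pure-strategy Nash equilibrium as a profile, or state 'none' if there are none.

(A,P): not NE [P2→R gives 8>3]
(A,Q): not NE [P2→R gives 8>4]
(A,R): not NE [P1→D gives 5>2]
(A,S): not NE [P1→D gives 9>0; P2→R gives 8>4]
(B,P): not NE [P1→D gives 9>3; P2→S gives 8>7]
(B,Q): not NE [P1→A gives 9>4; P2→S gives 8>0]
(B,R): not NE [P1→D gives 5>2; P2→S gives 8>1]
(B,S): not NE [P1→D gives 9>6]
(C,P): not NE [P1→D gives 9>6; P2→R gives 8>5]
(C,Q): not NE [P1→A gives 9>0; P2→R gives 8>0]
(C,R): not NE [P1→D gives 5>4]
(C,S): not NE [P1→D gives 9>0; P2→R gives 8>0]
(D,P): NE
(D,Q): not NE [P1→A gives 9>1; P2→P gives 10>0]
(D,R): not NE [P2→P gives 10>8]
(D,S): not NE [P2→P gives 10>9]

Nash profiles: (D,P)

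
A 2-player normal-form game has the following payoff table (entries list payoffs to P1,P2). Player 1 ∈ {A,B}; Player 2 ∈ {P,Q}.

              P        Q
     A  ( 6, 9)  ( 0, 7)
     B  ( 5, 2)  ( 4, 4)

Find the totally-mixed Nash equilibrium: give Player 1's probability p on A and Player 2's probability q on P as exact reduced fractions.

P1 indiff ⇒ q·6+(1-q)·0 = q·5+(1-q)·4 ⇒ q(1) = (1-q)(4) ⇒ q = 4/5
P2 indiff ⇒ p·9+(1-p)·2 = p·7+(1-p)·4 ⇒ p(2) = (1-p)(2) ⇒ p = 1/2

p=1/2, q=4/5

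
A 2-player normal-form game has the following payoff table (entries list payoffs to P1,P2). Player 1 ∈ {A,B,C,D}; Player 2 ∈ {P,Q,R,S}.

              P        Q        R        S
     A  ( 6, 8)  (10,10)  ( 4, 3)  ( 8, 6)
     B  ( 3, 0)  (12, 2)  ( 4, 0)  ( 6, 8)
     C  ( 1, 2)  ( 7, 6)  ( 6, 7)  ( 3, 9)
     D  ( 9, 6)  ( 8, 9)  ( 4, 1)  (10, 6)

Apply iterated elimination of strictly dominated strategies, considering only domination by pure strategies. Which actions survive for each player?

IESDS → P1:{A,B,D} P2:{Q,S}

P2 drop P (Q beats it: A:10>8 B:2>0 C:6>2 D:9>6)
P2 drop R (S beats it: A:6>3 B:8>0 C:9>7 D:6>1)
P1 drop C (A beats it: Q:10>7 S:8>3)
P1→{A,B,D} P2→{Q,S}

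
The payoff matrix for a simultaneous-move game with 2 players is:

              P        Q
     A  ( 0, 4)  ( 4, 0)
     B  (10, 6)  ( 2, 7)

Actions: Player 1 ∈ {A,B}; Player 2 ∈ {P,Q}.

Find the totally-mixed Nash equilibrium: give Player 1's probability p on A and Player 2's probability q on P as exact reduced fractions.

(p,q) = (1/5, 1/6)

P1 indiff ⇒ q·0+(1-q)·4 = q·10+(1-q)·2 ⇒ q(-10) = (1-q)(-2) ⇒ q = 1/6
P2 indiff ⇒ p·4+(1-p)·6 = p·0+(1-p)·7 ⇒ p(4) = (1-p)(1) ⇒ p = 1/5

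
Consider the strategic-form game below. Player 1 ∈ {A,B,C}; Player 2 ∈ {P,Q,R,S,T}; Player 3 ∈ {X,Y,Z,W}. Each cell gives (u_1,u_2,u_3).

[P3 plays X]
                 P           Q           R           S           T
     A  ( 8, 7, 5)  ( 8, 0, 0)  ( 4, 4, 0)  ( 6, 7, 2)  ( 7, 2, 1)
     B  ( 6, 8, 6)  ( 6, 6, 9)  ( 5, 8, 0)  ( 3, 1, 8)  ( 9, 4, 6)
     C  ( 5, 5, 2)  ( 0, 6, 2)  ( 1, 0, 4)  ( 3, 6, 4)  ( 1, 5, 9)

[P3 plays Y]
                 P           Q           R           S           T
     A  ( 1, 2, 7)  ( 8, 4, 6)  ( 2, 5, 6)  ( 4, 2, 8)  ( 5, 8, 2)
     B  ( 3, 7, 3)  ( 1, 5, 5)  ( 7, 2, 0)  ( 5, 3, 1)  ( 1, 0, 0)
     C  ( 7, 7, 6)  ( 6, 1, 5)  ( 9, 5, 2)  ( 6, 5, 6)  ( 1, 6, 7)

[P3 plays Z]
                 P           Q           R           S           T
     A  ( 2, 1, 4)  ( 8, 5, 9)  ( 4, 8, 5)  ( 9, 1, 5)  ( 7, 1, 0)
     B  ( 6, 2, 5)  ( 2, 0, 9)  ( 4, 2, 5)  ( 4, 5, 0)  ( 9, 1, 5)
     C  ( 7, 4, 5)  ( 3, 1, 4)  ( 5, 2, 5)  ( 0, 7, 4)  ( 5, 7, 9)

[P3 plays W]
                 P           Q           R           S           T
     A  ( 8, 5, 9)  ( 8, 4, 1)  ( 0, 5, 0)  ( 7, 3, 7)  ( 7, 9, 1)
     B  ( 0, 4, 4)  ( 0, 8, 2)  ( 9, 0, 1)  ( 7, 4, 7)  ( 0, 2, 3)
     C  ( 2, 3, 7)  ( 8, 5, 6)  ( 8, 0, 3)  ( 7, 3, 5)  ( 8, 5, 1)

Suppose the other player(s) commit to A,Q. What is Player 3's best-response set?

u_3(X vs A,Q) = 0
u_3(Y vs A,Q) = 6
u_3(Z vs A,Q) = 9
u_3(W vs A,Q) = 1
max payoff 9 at {Z}

argmax u_3 = {Z}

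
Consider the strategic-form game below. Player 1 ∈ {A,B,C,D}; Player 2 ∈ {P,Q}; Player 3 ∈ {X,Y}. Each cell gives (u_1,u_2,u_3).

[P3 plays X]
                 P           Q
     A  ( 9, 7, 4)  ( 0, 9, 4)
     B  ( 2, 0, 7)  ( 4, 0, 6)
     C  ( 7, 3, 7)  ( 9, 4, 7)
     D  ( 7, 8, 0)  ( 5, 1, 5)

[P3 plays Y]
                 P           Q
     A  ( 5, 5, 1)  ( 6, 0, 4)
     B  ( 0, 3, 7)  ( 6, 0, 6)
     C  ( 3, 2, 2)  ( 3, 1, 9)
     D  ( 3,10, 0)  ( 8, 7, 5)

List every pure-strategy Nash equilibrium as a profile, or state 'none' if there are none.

(A,P,X): not NE [P2→Q gives 9>7]
(A,P,Y): not NE [P3→X gives 4>1]
(A,Q,X): not NE [P1→C gives 9>0]
(A,Q,Y): not NE [P1→D gives 8>6; P2→P gives 5>0]
(B,P,X): not NE [P1→A gives 9>2]
(B,P,Y): not NE [P1→A gives 5>0]
(B,Q,X): not NE [P1→C gives 9>4]
(B,Q,Y): not NE [P1→D gives 8>6; P2→P gives 3>0]
(C,P,X): not NE [P1→A gives 9>7; P2→Q gives 4>3]
(C,P,Y): not NE [P1→A gives 5>3; P3→X gives 7>2]
(C,Q,X): not NE [P3→Y gives 9>7]
(C,Q,Y): not NE [P1→D gives 8>3; P2→P gives 2>1]
(D,P,X): not NE [P1→A gives 9>7]
(D,P,Y): not NE [P1→A gives 5>3]
(D,Q,X): not NE [P1→C gives 9>5; P2→P gives 8>1]
(D,Q,Y): not NE [P2→P gives 10>7]

PSNE: ∅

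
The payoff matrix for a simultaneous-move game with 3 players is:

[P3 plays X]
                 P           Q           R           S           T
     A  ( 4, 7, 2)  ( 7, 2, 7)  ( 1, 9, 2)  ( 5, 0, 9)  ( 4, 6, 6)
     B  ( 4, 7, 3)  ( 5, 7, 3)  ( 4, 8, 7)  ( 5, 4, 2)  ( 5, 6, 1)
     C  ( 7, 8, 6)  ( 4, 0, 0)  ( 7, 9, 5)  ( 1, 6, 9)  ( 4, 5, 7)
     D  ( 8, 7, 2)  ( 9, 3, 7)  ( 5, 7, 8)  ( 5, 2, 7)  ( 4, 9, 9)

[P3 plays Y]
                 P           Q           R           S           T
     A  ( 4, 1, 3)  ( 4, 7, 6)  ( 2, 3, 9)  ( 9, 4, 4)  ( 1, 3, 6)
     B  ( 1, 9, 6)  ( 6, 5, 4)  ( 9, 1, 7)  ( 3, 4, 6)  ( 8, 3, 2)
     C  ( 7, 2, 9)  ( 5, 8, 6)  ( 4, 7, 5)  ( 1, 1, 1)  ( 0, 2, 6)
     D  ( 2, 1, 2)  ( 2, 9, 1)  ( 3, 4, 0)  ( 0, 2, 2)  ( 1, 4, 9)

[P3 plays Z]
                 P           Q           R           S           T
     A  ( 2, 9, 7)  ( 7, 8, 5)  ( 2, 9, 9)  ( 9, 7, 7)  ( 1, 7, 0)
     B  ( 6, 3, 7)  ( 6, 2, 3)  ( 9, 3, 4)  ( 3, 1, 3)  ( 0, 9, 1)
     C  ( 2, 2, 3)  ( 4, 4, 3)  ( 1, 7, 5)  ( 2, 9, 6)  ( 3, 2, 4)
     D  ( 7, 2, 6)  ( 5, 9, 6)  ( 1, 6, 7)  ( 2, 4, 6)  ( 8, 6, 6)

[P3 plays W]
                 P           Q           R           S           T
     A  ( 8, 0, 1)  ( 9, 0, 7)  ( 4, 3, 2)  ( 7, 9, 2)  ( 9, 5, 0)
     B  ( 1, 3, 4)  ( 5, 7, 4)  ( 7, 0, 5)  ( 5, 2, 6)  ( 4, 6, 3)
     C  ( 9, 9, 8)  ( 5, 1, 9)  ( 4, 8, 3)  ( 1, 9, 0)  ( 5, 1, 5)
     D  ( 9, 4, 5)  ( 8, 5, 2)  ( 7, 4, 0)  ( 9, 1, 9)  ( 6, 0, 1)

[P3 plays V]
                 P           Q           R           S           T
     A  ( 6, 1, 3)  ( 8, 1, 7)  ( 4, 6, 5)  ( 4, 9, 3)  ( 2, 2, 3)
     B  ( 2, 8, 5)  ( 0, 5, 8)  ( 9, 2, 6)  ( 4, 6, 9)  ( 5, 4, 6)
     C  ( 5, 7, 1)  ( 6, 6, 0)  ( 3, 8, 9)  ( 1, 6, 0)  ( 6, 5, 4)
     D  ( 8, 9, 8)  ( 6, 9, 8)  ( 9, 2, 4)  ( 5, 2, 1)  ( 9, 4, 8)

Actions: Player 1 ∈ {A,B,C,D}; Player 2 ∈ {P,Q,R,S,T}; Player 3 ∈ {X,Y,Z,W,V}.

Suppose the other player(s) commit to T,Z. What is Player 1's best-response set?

u_1(A vs T,Z) = 1
u_1(B vs T,Z) = 0
u_1(C vs T,Z) = 3
u_1(D vs T,Z) = 8
max payoff 8 at {D}

P1 best: {D}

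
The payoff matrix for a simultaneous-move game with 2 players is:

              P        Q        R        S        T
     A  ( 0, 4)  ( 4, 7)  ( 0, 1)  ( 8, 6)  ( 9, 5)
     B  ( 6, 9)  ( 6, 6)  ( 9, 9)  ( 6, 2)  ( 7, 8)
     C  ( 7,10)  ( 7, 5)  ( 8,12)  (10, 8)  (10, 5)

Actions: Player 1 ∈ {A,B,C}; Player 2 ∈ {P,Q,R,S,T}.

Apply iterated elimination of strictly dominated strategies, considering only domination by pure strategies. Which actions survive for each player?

Survivors P1:{B,C} P2:{P,R}

P1 drop A (C beats it: P:7>0 Q:7>4 R:8>0 S:10>8 T:10>9)
P2 drop Q (P beats it: B:9>6 C:10>5)
P2 drop S (P beats it: B:9>2 C:10>8)
P2 drop T (P beats it: B:9>8 C:10>5)
P1→{B,C} P2→{P,R}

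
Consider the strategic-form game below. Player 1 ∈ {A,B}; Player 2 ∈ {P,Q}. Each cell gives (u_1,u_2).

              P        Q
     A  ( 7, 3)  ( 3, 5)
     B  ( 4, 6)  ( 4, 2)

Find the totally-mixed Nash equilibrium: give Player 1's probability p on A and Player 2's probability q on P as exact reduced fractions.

(p,q) = (2/3, 1/4)

P1 indiff ⇒ q·7+(1-q)·3 = q·4+(1-q)·4 ⇒ q(3) = (1-q)(1) ⇒ q = 1/4
P2 indiff ⇒ p·3+(1-p)·6 = p·5+(1-p)·2 ⇒ p(-2) = (1-p)(-4) ⇒ p = 2/3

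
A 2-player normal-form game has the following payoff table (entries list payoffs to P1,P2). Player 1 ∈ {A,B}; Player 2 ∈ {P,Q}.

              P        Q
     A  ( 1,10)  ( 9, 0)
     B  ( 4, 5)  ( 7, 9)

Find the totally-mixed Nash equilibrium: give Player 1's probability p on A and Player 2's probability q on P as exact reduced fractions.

P1 indiff ⇒ q·1+(1-q)·9 = q·4+(1-q)·7 ⇒ q(-3) = (1-q)(-2) ⇒ q = 2/5
P2 indiff ⇒ p·10+(1-p)·5 = p·0+(1-p)·9 ⇒ p(10) = (1-p)(4) ⇒ p = 2/7

(p,q) = (2/7, 2/5)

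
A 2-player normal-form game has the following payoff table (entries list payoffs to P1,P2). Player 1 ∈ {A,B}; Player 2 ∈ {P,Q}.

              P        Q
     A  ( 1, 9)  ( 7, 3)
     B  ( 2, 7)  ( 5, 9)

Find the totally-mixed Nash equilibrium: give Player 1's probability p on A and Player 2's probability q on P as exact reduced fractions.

P1 indiff ⇒ q·1+(1-q)·7 = q·2+(1-q)·5 ⇒ q(-1) = (1-q)(-2) ⇒ q = 2/3
P2 indiff ⇒ p·9+(1-p)·7 = p·3+(1-p)·9 ⇒ p(6) = (1-p)(2) ⇒ p = 1/4

P1 mixes 1/4 on A; P2 mixes 2/3 on P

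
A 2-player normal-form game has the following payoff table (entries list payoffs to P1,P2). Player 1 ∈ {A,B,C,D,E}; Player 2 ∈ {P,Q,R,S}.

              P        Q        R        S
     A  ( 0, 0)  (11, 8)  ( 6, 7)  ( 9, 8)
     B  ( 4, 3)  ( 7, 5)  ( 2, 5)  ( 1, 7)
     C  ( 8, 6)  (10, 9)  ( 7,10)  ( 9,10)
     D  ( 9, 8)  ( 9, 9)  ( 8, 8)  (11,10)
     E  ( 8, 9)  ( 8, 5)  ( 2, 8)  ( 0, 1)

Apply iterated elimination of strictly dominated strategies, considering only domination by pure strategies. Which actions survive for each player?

Survivors P1:{A,C,D} P2:{Q,R,S}

P1 drop B (C beats it: P:8>4 Q:10>7 R:7>2 S:9>1)
P1 drop E (D beats it: P:9>8 Q:9>8 R:8>2 S:11>0)
P2 drop P (Q beats it: A:8>0 C:9>6 D:9>8)
P1→{A,C,D} P2→{Q,R,S}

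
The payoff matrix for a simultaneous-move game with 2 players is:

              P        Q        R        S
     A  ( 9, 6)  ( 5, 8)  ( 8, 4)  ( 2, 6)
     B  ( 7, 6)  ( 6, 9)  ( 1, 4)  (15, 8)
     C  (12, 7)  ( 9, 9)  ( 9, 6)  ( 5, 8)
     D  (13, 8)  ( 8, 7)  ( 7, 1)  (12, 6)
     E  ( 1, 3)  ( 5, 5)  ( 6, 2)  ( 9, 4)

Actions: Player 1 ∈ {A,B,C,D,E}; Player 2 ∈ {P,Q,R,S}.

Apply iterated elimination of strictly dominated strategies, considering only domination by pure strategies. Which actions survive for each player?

Remaining: P1:{C,D} P2:{P,Q}

P1 drop A (C beats it: P:12>9 Q:9>5 R:9>8 S:5>2)
P1 drop E (D beats it: P:13>1 Q:8>5 R:7>6 S:12>9)
P2 drop R (P beats it: B:6>4 C:7>6 D:8>1)
P2 drop S (Q beats it: B:9>8 C:9>8 D:7>6)
P1 drop B (C beats it: P:12>7 Q:9>6)
P1→{C,D} P2→{P,Q}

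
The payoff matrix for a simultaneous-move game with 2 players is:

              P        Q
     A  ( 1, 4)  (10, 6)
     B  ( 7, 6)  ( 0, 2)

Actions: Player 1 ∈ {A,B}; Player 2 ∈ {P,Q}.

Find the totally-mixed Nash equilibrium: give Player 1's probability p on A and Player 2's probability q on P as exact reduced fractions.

P1 indiff ⇒ q·1+(1-q)·10 = q·7+(1-q)·0 ⇒ q(-6) = (1-q)(-10) ⇒ q = 5/8
P2 indiff ⇒ p·4+(1-p)·6 = p·6+(1-p)·2 ⇒ p(-2) = (1-p)(-4) ⇒ p = 2/3

P1 mixes 2/3 on A; P2 mixes 5/8 on P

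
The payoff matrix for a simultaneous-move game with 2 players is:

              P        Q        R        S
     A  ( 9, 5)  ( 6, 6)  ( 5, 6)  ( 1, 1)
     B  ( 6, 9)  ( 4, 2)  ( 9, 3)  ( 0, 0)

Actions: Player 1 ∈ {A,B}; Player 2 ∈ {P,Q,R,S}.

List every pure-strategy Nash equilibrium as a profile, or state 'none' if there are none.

(A,P): not NE [P2→R gives 6>5]
(A,Q): NE
(A,R): not NE [P1→B gives 9>5]
(A,S): not NE [P2→R gives 6>1]
(B,P): not NE [P1→A gives 9>6]
(B,Q): not NE [P1→A gives 6>4; P2→P gives 9>2]
(B,R): not NE [P2→P gives 9>3]
(B,S): not NE [P1→A gives 1>0; P2→P gives 9>0]

PSNE = {(A,Q)}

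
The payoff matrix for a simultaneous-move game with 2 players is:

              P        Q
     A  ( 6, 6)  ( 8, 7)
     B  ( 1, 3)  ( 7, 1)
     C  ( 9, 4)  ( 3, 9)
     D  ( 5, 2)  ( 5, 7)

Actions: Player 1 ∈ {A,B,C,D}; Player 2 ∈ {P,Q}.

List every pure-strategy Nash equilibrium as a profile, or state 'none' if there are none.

PSNE = {(A,Q)}

(A,P): not NE [P1→C gives 9>6; P2→Q gives 7>6]
(A,Q): NE
(B,P): not NE [P1→C gives 9>1]
(B,Q): not NE [P1→A gives 8>7; P2→P gives 3>1]
(C,P): not NE [P2→Q gives 9>4]
(C,Q): not NE [P1→A gives 8>3]
(D,P): not NE [P1→C gives 9>5; P2→Q gives 7>2]
(D,Q): not NE [P1→A gives 8>5]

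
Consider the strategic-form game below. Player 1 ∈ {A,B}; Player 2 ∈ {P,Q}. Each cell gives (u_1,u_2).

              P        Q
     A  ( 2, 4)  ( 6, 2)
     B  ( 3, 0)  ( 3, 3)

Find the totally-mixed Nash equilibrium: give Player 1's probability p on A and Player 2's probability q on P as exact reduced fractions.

P1 indiff ⇒ q·2+(1-q)·6 = q·3+(1-q)·3 ⇒ q(-1) = (1-q)(-3) ⇒ q = 3/4
P2 indiff ⇒ p·4+(1-p)·0 = p·2+(1-p)·3 ⇒ p(2) = (1-p)(3) ⇒ p = 3/5

p=3/5, q=3/4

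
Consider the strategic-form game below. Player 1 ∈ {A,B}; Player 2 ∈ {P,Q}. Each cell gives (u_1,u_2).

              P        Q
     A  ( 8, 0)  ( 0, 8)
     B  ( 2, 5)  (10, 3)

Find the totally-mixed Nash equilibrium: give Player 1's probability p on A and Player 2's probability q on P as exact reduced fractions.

P1 indiff ⇒ q·8+(1-q)·0 = q·2+(1-q)·10 ⇒ q(6) = (1-q)(10) ⇒ q = 5/8
P2 indiff ⇒ p·0+(1-p)·5 = p·8+(1-p)·3 ⇒ p(-8) = (1-p)(-2) ⇒ p = 1/5

(p,q) = (1/5, 5/8)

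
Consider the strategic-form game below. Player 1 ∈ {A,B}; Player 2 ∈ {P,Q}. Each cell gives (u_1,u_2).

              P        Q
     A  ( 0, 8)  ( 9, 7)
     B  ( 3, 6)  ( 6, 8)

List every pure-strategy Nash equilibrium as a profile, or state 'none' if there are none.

(A,P): not NE [P1→B gives 3>0]
(A,Q): not NE [P2→P gives 8>7]
(B,P): not NE [P2→Q gives 8>6]
(B,Q): not NE [P1→A gives 9>6]

PSNE: ∅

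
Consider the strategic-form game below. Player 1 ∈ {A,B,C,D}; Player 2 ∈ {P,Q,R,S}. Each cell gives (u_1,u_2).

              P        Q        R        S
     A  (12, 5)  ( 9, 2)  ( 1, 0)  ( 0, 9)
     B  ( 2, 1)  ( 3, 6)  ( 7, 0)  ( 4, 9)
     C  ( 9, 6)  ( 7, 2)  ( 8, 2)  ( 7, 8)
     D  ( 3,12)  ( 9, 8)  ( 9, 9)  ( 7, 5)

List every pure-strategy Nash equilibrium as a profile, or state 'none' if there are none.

(A,P): not NE [P2→S gives 9>5]
(A,Q): not NE [P2→S gives 9>2]
(A,R): not NE [P1→D gives 9>1; P2→S gives 9>0]
(A,S): not NE [P1→D gives 7>0]
(B,P): not NE [P1→A gives 12>2; P2→S gives 9>1]
(B,Q): not NE [P1→D gives 9>3; P2→S gives 9>6]
(B,R): not NE [P1→D gives 9>7; P2→S gives 9>0]
(B,S): not NE [P1→D gives 7>4]
(C,P): not NE [P1→A gives 12>9; P2→S gives 8>6]
(C,Q): not NE [P1→D gives 9>7; P2→S gives 8>2]
(C,R): not NE [P1→D gives 9>8; P2→S gives 8>2]
(C,S): NE
(D,P): not NE [P1→A gives 12>3]
(D,Q): not NE [P2→P gives 12>8]
(D,R): not NE [P2→P gives 12>9]
(D,S): not NE [P2→P gives 12>5]

NE set: (C,S)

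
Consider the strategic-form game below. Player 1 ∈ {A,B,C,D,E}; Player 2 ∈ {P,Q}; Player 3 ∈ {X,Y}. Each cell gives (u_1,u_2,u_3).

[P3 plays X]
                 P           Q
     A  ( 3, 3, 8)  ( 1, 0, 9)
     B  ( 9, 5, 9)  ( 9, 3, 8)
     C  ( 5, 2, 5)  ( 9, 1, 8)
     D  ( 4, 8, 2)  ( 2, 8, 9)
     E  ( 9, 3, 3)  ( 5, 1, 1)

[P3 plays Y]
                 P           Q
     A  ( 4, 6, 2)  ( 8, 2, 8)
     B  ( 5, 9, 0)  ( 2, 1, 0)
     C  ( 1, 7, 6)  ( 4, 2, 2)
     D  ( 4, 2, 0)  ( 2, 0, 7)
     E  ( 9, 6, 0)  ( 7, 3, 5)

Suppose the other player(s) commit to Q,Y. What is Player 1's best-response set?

argmax u_1 = {A}

u_1(A vs Q,Y) = 8
u_1(B vs Q,Y) = 2
u_1(C vs Q,Y) = 4
u_1(D vs Q,Y) = 2
u_1(E vs Q,Y) = 7
max payoff 8 at {A}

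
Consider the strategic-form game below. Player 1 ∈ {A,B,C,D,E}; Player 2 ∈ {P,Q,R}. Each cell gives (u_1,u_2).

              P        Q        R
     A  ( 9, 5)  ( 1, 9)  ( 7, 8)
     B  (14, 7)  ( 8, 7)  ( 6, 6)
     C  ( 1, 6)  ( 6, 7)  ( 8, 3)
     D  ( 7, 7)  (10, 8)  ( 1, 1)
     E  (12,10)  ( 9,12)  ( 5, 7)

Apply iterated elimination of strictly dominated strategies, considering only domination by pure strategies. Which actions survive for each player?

P2 drop R (Q beats it: A:9>8 B:7>6 C:7>3 D:8>1 E:12>7)
P1 drop A (B beats it: P:14>9 Q:8>1)
P1 drop C (B beats it: P:14>1 Q:8>6)
P1→{B,D,E} P2→{P,Q}

Survivors P1:{B,D,E} P2:{P,Q}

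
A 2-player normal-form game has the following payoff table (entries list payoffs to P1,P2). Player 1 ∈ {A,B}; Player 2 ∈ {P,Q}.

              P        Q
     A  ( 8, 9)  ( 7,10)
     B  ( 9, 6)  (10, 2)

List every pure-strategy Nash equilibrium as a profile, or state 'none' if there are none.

(A,P): not NE [P1→B gives 9>8; P2→Q gives 10>9]
(A,Q): not NE [P1→B gives 10>7]
(B,P): NE
(B,Q): not NE [P2→P gives 6>2]

NE set: (B,P)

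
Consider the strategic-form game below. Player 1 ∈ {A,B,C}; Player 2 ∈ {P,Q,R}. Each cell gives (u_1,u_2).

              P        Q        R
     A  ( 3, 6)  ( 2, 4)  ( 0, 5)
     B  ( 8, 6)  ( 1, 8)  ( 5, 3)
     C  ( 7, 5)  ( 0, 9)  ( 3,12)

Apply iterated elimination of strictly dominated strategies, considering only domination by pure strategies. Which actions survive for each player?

P1 drop C (B beats it: P:8>7 Q:1>0 R:5>3)
P2 drop R (P beats it: A:6>5 B:6>3)
P1→{A,B} P2→{P,Q}

Remaining: P1:{A,B} P2:{P,Q}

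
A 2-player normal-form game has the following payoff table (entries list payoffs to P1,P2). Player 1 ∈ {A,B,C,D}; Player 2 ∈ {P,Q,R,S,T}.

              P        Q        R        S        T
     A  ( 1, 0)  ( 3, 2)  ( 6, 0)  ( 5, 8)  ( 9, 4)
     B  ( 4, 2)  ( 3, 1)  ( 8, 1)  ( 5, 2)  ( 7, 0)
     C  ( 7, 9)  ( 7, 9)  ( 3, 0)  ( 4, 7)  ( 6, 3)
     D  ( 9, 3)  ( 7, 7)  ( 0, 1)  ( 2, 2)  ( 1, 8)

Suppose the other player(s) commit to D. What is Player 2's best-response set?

P2 best: {T}

u_2(P vs D) = 3
u_2(Q vs D) = 7
u_2(R vs D) = 1
u_2(S vs D) = 2
u_2(T vs D) = 8
max payoff 8 at {T}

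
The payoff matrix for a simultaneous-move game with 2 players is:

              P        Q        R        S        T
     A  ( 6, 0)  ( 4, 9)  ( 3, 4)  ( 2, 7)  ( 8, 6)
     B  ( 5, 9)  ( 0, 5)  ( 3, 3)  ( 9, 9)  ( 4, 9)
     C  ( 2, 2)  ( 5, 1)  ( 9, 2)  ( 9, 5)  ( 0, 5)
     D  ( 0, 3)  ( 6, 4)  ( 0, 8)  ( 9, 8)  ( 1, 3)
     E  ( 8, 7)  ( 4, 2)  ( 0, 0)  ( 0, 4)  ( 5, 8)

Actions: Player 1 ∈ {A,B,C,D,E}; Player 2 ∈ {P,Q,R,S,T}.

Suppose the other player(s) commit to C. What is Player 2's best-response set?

argmax u_2 = {S,T}

u_2(P vs C) = 2
u_2(Q vs C) = 1
u_2(R vs C) = 2
u_2(S vs C) = 5
u_2(T vs C) = 5
max payoff 5 at {S,T}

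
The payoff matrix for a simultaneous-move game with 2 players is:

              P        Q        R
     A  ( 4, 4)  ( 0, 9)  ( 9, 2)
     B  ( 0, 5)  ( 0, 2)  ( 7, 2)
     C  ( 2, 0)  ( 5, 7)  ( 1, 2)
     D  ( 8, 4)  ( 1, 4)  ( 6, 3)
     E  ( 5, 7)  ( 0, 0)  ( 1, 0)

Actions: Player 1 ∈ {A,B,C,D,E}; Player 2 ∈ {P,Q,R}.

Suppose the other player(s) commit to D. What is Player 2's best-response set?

BR_2 = {P,Q}

u_2(P vs D) = 4
u_2(Q vs D) = 4
u_2(R vs D) = 3
max payoff 4 at {P,Q}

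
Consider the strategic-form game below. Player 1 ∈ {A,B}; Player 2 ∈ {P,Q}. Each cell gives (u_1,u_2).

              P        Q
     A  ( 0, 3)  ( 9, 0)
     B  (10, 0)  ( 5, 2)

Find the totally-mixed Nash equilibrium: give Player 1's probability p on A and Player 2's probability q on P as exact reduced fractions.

P1 mixes 2/5 on A; P2 mixes 2/7 on P

P1 indiff ⇒ q·0+(1-q)·9 = q·10+(1-q)·5 ⇒ q(-10) = (1-q)(-4) ⇒ q = 2/7
P2 indiff ⇒ p·3+(1-p)·0 = p·0+(1-p)·2 ⇒ p(3) = (1-p)(2) ⇒ p = 2/5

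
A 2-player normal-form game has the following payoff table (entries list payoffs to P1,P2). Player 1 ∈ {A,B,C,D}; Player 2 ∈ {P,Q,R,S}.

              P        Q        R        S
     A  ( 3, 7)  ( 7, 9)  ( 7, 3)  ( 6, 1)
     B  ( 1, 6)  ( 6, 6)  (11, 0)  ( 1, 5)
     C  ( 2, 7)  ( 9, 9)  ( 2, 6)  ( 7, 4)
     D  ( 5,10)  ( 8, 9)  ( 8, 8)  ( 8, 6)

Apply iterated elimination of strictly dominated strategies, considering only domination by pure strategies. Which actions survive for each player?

P1 drop A (D beats it: P:5>3 Q:8>7 R:8>7 S:8>6)
P2 drop R (P beats it: B:6>0 C:7>6 D:10>8)
P1 drop B (C beats it: P:2>1 Q:9>6 S:7>1)
P2 drop S (P beats it: C:7>4 D:10>6)
P1→{C,D} P2→{P,Q}

IESDS → P1:{C,D} P2:{P,Q}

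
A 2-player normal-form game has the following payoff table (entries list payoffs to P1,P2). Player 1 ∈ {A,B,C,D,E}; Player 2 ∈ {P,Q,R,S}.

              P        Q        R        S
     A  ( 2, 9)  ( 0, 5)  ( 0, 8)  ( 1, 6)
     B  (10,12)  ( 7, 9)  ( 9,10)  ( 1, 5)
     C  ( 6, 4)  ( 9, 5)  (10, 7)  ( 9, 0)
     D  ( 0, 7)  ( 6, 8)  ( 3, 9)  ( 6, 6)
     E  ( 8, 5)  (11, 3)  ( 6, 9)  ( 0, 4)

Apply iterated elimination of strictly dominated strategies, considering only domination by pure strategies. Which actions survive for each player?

Remaining: P1:{B,C} P2:{P,R}

P1 drop A (C beats it: P:6>2 Q:9>0 R:10>0 S:9>1)
P1 drop D (C beats it: P:6>0 Q:9>6 R:10>3 S:9>6)
P2 drop Q (R beats it: B:10>9 C:7>5 E:9>3)
P1 drop E (B beats it: P:10>8 R:9>6 S:1>0)
P2 drop S (P beats it: B:12>5 C:4>0)
P1→{B,C} P2→{P,R}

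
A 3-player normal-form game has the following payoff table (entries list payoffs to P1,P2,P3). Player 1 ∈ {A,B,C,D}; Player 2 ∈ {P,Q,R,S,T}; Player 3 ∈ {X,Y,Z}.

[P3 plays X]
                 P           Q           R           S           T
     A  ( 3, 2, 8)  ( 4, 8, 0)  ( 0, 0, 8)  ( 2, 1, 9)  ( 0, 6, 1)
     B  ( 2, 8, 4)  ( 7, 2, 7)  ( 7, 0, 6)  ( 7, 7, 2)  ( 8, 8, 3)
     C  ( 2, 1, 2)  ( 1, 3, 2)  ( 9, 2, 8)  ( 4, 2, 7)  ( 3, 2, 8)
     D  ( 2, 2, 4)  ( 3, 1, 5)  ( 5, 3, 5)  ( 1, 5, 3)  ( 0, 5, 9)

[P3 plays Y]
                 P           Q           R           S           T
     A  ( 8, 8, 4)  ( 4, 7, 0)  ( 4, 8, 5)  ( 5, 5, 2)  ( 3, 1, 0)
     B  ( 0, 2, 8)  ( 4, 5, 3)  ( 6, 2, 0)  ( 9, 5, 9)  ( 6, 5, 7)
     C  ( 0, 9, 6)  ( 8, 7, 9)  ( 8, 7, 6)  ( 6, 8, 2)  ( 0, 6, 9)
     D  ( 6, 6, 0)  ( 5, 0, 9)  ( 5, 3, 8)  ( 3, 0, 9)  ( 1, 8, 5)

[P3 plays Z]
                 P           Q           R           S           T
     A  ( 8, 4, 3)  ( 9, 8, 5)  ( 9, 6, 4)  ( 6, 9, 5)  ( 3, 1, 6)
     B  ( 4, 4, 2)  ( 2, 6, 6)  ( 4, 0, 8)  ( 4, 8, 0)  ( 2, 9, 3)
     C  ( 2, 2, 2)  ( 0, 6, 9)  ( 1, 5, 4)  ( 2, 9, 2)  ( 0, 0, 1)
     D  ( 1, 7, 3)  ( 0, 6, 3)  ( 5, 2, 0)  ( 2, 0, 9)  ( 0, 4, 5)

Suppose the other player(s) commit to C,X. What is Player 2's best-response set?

u_2(P vs C,X) = 1
u_2(Q vs C,X) = 3
u_2(R vs C,X) = 2
u_2(S vs C,X) = 2
u_2(T vs C,X) = 2
max payoff 3 at {Q}

argmax u_2 = {Q}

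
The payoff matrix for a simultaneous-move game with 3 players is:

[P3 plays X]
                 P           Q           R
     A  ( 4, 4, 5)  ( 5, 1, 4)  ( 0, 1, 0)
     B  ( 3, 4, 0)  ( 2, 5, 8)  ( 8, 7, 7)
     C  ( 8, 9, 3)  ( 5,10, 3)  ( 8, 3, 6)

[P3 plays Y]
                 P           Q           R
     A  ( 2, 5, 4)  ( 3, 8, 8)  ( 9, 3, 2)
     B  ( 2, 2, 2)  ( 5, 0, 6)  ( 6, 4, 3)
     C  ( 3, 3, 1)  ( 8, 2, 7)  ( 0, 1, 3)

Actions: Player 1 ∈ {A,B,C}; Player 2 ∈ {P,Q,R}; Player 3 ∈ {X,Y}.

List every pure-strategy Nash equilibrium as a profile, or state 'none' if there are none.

NE set: (B,R,X)

(A,P,X): not NE [P1→C gives 8>4]
(A,P,Y): not NE [P1→C gives 3>2; P2→Q gives 8>5; P3→X gives 5>4]
(A,Q,X): not NE [P2→P gives 4>1; P3→Y gives 8>4]
(A,Q,Y): not NE [P1→C gives 8>3]
(A,R,X): not NE [P1→C gives 8>0; P2→P gives 4>1; P3→Y gives 2>0]
(A,R,Y): not NE [P2→Q gives 8>3]
(B,P,X): not NE [P1→C gives 8>3; P2→R gives 7>4; P3→Y gives 2>0]
(B,P,Y): not NE [P1→C gives 3>2; P2→R gives 4>2]
(B,Q,X): not NE [P1→C gives 5>2; P2→R gives 7>5]
(B,Q,Y): not NE [P1→C gives 8>5; P2→R gives 4>0; P3→X gives 8>6]
(B,R,X): NE
(B,R,Y): not NE [P1→A gives 9>6; P3→X gives 7>3]
(C,P,X): not NE [P2→Q gives 10>9]
(C,P,Y): not NE [P3→X gives 3>1]
(C,Q,X): not NE [P3→Y gives 7>3]
(C,Q,Y): not NE [P2→P gives 3>2]
(C,R,X): not NE [P2→Q gives 10>3]
(C,R,Y): not NE [P1→A gives 9>0; P2→P gives 3>1; P3→X gives 6>3]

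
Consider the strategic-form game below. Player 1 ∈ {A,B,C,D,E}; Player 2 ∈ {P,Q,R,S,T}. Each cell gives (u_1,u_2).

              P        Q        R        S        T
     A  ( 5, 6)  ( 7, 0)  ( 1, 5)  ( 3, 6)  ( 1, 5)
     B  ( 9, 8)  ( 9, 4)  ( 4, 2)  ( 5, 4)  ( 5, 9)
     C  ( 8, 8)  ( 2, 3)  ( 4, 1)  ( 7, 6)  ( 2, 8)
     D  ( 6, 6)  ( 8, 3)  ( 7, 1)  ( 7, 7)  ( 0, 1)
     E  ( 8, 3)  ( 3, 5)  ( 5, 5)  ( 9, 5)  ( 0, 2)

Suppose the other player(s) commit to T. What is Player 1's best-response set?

u_1(A vs T) = 1
u_1(B vs T) = 5
u_1(C vs T) = 2
u_1(D vs T) = 0
u_1(E vs T) = 0
max payoff 5 at {B}

P1 best: {B}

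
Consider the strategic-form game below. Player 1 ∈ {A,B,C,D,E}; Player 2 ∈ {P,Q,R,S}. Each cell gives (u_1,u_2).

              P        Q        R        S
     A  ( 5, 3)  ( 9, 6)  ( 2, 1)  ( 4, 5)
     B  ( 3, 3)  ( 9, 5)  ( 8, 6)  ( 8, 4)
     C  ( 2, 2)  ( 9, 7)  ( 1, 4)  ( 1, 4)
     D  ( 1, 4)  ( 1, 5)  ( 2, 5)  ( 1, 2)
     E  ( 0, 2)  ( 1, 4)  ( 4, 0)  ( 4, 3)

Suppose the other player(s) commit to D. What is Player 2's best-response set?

u_2(P vs D) = 4
u_2(Q vs D) = 5
u_2(R vs D) = 5
u_2(S vs D) = 2
max payoff 5 at {Q,R}

BR_2 = {Q,R}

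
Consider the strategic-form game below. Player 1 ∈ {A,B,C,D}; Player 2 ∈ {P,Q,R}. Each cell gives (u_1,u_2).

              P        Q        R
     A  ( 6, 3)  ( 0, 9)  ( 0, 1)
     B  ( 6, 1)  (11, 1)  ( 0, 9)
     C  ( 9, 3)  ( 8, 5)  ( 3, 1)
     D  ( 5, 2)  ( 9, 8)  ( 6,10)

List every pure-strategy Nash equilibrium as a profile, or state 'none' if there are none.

PSNE = {(D,R)}

(A,P): not NE [P1→C gives 9>6; P2→Q gives 9>3]
(A,Q): not NE [P1→B gives 11>0]
(A,R): not NE [P1→D gives 6>0; P2→Q gives 9>1]
(B,P): not NE [P1→C gives 9>6; P2→R gives 9>1]
(B,Q): not NE [P2→R gives 9>1]
(B,R): not NE [P1→D gives 6>0]
(C,P): not NE [P2→Q gives 5>3]
(C,Q): not NE [P1→B gives 11>8]
(C,R): not NE [P1→D gives 6>3; P2→Q gives 5>1]
(D,P): not NE [P1→C gives 9>5; P2→R gives 10>2]
(D,Q): not NE [P1→B gives 11>9; P2→R gives 10>8]
(D,R): NE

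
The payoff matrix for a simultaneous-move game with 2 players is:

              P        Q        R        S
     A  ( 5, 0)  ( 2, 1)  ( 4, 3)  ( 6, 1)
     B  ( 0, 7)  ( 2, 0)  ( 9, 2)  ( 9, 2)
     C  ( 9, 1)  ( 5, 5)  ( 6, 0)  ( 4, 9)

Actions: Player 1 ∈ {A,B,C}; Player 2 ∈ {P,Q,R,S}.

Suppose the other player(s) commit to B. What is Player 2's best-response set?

u_2(P vs B) = 7
u_2(Q vs B) = 0
u_2(R vs B) = 2
u_2(S vs B) = 2
max payoff 7 at {P}

BR_2 = {P}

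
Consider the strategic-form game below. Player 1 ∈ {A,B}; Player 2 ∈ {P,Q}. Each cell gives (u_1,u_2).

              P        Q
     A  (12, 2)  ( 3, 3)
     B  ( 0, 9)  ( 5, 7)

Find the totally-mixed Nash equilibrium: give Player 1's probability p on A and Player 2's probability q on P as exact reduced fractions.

p=2/3, q=1/7

P1 indiff ⇒ q·12+(1-q)·3 = q·0+(1-q)·5 ⇒ q(12) = (1-q)(2) ⇒ q = 1/7
P2 indiff ⇒ p·2+(1-p)·9 = p·3+(1-p)·7 ⇒ p(-1) = (1-p)(-2) ⇒ p = 2/3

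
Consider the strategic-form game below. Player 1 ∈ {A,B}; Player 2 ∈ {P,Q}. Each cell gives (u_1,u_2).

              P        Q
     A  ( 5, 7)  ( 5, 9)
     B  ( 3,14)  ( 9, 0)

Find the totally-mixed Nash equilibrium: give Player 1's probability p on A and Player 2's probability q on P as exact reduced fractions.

p=7/8, q=2/3

P1 indiff ⇒ q·5+(1-q)·5 = q·3+(1-q)·9 ⇒ q(2) = (1-q)(4) ⇒ q = 2/3
P2 indiff ⇒ p·7+(1-p)·14 = p·9+(1-p)·0 ⇒ p(-2) = (1-p)(-14) ⇒ p = 7/8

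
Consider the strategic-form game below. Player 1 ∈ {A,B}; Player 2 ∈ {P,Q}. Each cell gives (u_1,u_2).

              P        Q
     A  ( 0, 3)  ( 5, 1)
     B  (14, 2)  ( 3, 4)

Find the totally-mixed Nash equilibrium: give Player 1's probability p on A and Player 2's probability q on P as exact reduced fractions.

P1 mixes 1/2 on A; P2 mixes 1/8 on P

P1 indiff ⇒ q·0+(1-q)·5 = q·14+(1-q)·3 ⇒ q(-14) = (1-q)(-2) ⇒ q = 1/8
P2 indiff ⇒ p·3+(1-p)·2 = p·1+(1-p)·4 ⇒ p(2) = (1-p)(2) ⇒ p = 1/2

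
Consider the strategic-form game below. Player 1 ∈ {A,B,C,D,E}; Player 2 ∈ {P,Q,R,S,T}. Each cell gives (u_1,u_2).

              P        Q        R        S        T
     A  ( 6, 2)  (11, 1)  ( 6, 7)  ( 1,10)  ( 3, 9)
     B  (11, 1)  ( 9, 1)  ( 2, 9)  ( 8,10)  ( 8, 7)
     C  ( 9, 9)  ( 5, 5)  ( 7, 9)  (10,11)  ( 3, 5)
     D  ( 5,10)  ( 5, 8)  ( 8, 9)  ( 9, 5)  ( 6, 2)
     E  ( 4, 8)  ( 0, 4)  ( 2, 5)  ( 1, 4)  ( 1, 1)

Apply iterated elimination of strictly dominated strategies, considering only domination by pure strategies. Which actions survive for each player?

Remaining: P1:{B,C,D} P2:{P,R,S}

P1 drop E (C beats it: P:9>4 Q:5>0 R:7>2 S:10>1 T:3>1)
P2 drop Q (R beats it: A:7>1 B:9>1 C:9>5 D:9>8)
P2 drop T (S beats it: A:10>9 B:10>7 C:11>5 D:5>2)
P1 drop A (C beats it: P:9>6 R:7>6 S:10>1)
P1→{B,C,D} P2→{P,R,S}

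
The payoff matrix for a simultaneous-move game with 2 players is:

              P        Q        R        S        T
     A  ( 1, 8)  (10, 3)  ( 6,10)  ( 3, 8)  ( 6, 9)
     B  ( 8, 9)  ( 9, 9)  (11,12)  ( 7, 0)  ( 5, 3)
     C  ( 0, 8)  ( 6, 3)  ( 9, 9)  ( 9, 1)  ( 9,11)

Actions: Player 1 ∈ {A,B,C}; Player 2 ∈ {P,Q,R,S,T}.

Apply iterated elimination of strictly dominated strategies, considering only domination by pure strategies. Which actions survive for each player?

Remaining: P1:{B,C} P2:{R,T}

P2 drop P (R beats it: A:10>8 B:12>9 C:9>8)
P2 drop Q (R beats it: A:10>3 B:12>9 C:9>3)
P1 drop A (C beats it: R:9>6 S:9>3 T:9>6)
P2 drop S (R beats it: B:12>0 C:9>1)
P1→{B,C} P2→{R,T}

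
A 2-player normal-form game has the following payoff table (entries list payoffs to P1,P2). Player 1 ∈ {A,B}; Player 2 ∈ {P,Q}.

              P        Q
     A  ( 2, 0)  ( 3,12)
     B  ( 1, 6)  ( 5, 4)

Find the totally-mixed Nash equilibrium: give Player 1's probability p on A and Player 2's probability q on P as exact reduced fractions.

P1 mixes 1/7 on A; P2 mixes 2/3 on P

P1 indiff ⇒ q·2+(1-q)·3 = q·1+(1-q)·5 ⇒ q(1) = (1-q)(2) ⇒ q = 2/3
P2 indiff ⇒ p·0+(1-p)·6 = p·12+(1-p)·4 ⇒ p(-12) = (1-p)(-2) ⇒ p = 1/7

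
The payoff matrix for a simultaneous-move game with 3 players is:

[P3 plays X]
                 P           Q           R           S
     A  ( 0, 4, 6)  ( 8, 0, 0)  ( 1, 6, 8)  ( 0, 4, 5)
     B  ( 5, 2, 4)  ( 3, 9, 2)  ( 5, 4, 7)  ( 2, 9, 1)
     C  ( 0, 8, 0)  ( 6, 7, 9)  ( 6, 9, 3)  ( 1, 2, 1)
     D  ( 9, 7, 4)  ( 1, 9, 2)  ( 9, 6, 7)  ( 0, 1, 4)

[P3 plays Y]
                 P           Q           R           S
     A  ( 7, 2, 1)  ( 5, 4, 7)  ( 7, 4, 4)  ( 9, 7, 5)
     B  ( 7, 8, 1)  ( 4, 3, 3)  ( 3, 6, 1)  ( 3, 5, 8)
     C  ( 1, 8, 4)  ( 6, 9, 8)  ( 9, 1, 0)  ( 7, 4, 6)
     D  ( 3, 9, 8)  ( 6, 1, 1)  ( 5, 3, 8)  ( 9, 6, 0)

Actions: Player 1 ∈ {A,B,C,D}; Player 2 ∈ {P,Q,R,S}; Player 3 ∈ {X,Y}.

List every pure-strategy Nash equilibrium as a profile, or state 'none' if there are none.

PSNE = {(A,S,Y)}

(A,P,X): not NE [P1→D gives 9>0; P2→R gives 6>4]
(A,P,Y): not NE [P2→S gives 7>2; P3→X gives 6>1]
(A,Q,X): not NE [P2→R gives 6>0; P3→Y gives 7>0]
(A,Q,Y): not NE [P1→D gives 6>5; P2→S gives 7>4]
(A,R,X): not NE [P1→D gives 9>1]
(A,R,Y): not NE [P1→C gives 9>7; P2→S gives 7>4; P3→X gives 8>4]
(A,S,X): not NE [P1→B gives 2>0; P2→R gives 6>4]
(A,S,Y): NE
(B,P,X): not NE [P1→D gives 9>5; P2→S gives 9>2]
(B,P,Y): not NE [P3→X gives 4>1]
(B,Q,X): not NE [P1→A gives 8>3; P3→Y gives 3>2]
(B,Q,Y): not NE [P1→D gives 6>4; P2→P gives 8>3]
(B,R,X): not NE [P1→D gives 9>5; P2→S gives 9>4]
(B,R,Y): not NE [P1→C gives 9>3; P2→P gives 8>6; P3→X gives 7>1]
(B,S,X): not NE [P3→Y gives 8>1]
(B,S,Y): not NE [P1→D gives 9>3; P2→P gives 8>5]
(C,P,X): not NE [P1→D gives 9>0; P2→R gives 9>8; P3→Y gives 4>0]
(C,P,Y): not NE [P1→B gives 7>1; P2→Q gives 9>8]
(C,Q,X): not NE [P1→A gives 8>6; P2→R gives 9>7]
(C,Q,Y): not NE [P3→X gives 9>8]
(C,R,X): not NE [P1→D gives 9>6]
(C,R,Y): not NE [P2→Q gives 9>1; P3→X gives 3>0]
(C,S,X): not NE [P1→B gives 2>1; P2→R gives 9>2; P3→Y gives 6>1]
(C,S,Y): not NE [P1→D gives 9>7; P2→Q gives 9>4]
(D,P,X): not NE [P2→Q gives 9>7; P3→Y gives 8>4]
(D,P,Y): not NE [P1→B gives 7>3]
(D,Q,X): not NE [P1→A gives 8>1]
(D,Q,Y): not NE [P2→P gives 9>1; P3→X gives 2>1]
(D,R,X): not NE [P2→Q gives 9>6; P3→Y gives 8>7]
(D,R,Y): not NE [P1→C gives 9>5; P2→P gives 9>3]
(D,S,X): not NE [P1→B gives 2>0; P2→Q gives 9>1]
(D,S,Y): not NE [P2→P gives 9>6; P3→X gives 4>0]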